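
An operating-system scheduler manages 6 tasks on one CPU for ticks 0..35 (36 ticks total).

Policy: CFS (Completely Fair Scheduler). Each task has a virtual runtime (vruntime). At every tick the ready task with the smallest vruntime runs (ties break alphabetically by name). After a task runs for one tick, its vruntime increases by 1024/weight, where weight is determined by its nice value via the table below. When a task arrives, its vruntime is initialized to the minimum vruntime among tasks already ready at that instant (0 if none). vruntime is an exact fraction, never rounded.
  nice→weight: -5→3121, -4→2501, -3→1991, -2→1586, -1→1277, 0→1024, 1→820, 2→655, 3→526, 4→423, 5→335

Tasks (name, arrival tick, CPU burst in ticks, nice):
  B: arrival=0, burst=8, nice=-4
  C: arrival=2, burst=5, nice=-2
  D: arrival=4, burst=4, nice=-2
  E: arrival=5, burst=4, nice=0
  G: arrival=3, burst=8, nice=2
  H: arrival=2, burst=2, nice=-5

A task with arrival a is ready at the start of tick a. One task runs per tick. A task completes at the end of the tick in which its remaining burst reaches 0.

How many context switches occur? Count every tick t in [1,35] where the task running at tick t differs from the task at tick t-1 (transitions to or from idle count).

context switches = 23

t=0: vr[B=0] → run B
t=1: vr[B=1024/2501] → run B
t=2: vr[B=2048/2501 C=2048/2501 H=2048/2501] → run B
t=3: vr[B=3072/2501 C=2048/2501 G=2048/2501 H=2048/2501] → run C
t=4: vr[B=3072/2501 C=47616/32513 D=2048/2501 G=2048/2501 H=2048/2501] → run D
t=5: vr[B=3072/2501 C=47616/32513 D=47616/32513 E=2048/2501 G=2048/2501 H=2048/2501] → run E
t=6: vr[B=3072/2501 C=47616/32513 D=47616/32513 E=4549/2501 G=2048/2501 H=2048/2501] → run G
t=7: vr[B=3072/2501 C=47616/32513 D=47616/32513 E=4549/2501 G=3902464/1638155 H=2048/2501] → run H
t=8: vr[B=3072/2501 C=47616/32513 D=47616/32513 E=4549/2501 G=3902464/1638155 H=8952832/7805621] → run H
t=9: vr[B=3072/2501 C=47616/32513 D=47616/32513 E=4549/2501 G=3902464/1638155] → run B
t=10: vr[B=4096/2501 C=47616/32513 D=47616/32513 E=4549/2501 G=3902464/1638155] → run C
t=11: vr[B=4096/2501 C=68608/32513 D=47616/32513 E=4549/2501 G=3902464/1638155] → run D
t=12: vr[B=4096/2501 C=68608/32513 D=68608/32513 E=4549/2501 G=3902464/1638155] → run B
t=13: vr[B=5120/2501 C=68608/32513 D=68608/32513 E=4549/2501 G=3902464/1638155] → run E
t=14: vr[B=5120/2501 C=68608/32513 D=68608/32513 E=7050/2501 G=3902464/1638155] → run B
t=15: vr[B=6144/2501 C=68608/32513 D=68608/32513 E=7050/2501 G=3902464/1638155] → run C
t=16: vr[B=6144/2501 C=89600/32513 D=68608/32513 E=7050/2501 G=3902464/1638155] → run D
t=17: vr[B=6144/2501 C=89600/32513 D=89600/32513 E=7050/2501 G=3902464/1638155] → run G
t=18: vr[B=6144/2501 C=89600/32513 D=89600/32513 E=7050/2501 G=6463488/1638155] → run B
t=19: vr[B=7168/2501 C=89600/32513 D=89600/32513 E=7050/2501 G=6463488/1638155] → run C
t=20: vr[B=7168/2501 C=110592/32513 D=89600/32513 E=7050/2501 G=6463488/1638155] → run D
t=21: vr[B=7168/2501 C=110592/32513 E=7050/2501 G=6463488/1638155] → run E
t=22: vr[B=7168/2501 C=110592/32513 E=9551/2501 G=6463488/1638155] → run B
t=23: vr[C=110592/32513 E=9551/2501 G=6463488/1638155] → run C
t=24: vr[E=9551/2501 G=6463488/1638155] → run E
t=25: vr[G=6463488/1638155] → run G
t=26: vr[G=9024512/1638155] → run G
t=27: vr[G=11585536/1638155] → run G
t=28: vr[G=2829312/327631] → run G
t=29: vr[G=16707584/1638155] → run G
t=30: vr[G=19268608/1638155] → run G
t=31: (idle)
t=32: (idle)
t=33: (idle)
t=34: (idle)
t=35: (idle)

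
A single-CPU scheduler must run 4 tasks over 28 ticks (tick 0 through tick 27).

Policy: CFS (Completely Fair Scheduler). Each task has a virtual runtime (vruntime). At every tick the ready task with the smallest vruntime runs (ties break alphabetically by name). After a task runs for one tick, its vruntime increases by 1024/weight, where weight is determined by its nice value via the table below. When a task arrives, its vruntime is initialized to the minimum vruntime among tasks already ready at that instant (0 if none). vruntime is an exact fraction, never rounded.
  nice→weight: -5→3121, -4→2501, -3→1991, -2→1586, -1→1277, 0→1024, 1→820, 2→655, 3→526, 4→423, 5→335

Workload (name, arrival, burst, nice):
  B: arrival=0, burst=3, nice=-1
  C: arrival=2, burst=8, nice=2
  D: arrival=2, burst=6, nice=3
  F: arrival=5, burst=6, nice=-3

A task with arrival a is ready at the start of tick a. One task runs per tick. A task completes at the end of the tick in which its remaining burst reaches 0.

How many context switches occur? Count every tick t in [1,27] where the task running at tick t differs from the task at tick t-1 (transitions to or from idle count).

context switches = 18

t=0: vr[B=0] → run B
t=1: vr[B=1024/1277] → run B
t=2: vr[B=2048/1277 C=2048/1277 D=2048/1277] → run B
t=3: vr[C=2048/1277 D=2048/1277] → run C
t=4: vr[C=2649088/836435 D=2048/1277] → run D
t=5: vr[C=2649088/836435 D=1192448/335851 F=2649088/836435] → run C
t=6: vr[C=3956736/836435 D=1192448/335851 F=2649088/836435] → run F
t=7: vr[C=3956736/836435 D=1192448/335851 F=6130843648/1665342085] → run D
t=8: vr[C=3956736/836435 D=1846272/335851 F=6130843648/1665342085] → run F
t=9: vr[C=3956736/836435 D=1846272/335851 F=6987353088/1665342085] → run F
t=10: vr[C=3956736/836435 D=1846272/335851 F=7843862528/1665342085] → run F
t=11: vr[C=3956736/836435 D=1846272/335851 F=8700371968/1665342085] → run C
t=12: vr[C=5264384/836435 D=1846272/335851 F=8700371968/1665342085] → run F
t=13: vr[C=5264384/836435 D=1846272/335851 F=9556881408/1665342085] → run D
t=14: vr[C=5264384/836435 D=2500096/335851 F=9556881408/1665342085] → run F
t=15: vr[C=5264384/836435 D=2500096/335851] → run C
t=16: vr[C=6572032/836435 D=2500096/335851] → run D
t=17: vr[C=6572032/836435 D=3153920/335851] → run C
t=18: vr[C=1575936/167287 D=3153920/335851] → run D
t=19: vr[C=1575936/167287 D=3807744/335851] → run C
t=20: vr[C=9187328/836435 D=3807744/335851] → run C
t=21: vr[C=10494976/836435 D=3807744/335851] → run D
t=22: vr[C=10494976/836435] → run C
t=23: (idle)
t=24: (idle)
t=25: (idle)
t=26: (idle)
t=27: (idle)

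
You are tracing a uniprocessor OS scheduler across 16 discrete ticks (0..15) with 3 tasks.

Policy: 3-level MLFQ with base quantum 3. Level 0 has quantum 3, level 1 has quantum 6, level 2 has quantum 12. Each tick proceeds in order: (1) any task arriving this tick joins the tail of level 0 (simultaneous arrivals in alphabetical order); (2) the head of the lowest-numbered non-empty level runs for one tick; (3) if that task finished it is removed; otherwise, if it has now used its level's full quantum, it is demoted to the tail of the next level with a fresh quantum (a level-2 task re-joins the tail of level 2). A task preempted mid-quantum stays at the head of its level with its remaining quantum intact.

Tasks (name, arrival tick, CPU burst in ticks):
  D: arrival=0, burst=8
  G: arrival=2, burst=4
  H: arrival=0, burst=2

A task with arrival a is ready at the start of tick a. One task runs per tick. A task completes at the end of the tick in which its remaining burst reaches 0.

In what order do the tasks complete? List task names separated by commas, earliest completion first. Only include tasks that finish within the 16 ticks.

completion order = H, D, G

t=0: L0/L1/L2 = DH/-/- → run D
t=1: L0/L1/L2 = DH/-/- → run D
t=2: L0/L1/L2 = DHG/-/- → run D
t=3: L0/L1/L2 = HG/D/- → run H
t=4: L0/L1/L2 = HG/D/- → run H
t=5: L0/L1/L2 = G/D/- → run G
t=6: L0/L1/L2 = G/D/- → run G
t=7: L0/L1/L2 = G/D/- → run G
t=8: L0/L1/L2 = -/DG/- → run D
t=9: L0/L1/L2 = -/DG/- → run D
t=10: L0/L1/L2 = -/DG/- → run D
t=11: L0/L1/L2 = -/DG/- → run D
t=12: L0/L1/L2 = -/DG/- → run D
t=13: L0/L1/L2 = -/G/- → run G
t=14: (idle)
t=15: (idle)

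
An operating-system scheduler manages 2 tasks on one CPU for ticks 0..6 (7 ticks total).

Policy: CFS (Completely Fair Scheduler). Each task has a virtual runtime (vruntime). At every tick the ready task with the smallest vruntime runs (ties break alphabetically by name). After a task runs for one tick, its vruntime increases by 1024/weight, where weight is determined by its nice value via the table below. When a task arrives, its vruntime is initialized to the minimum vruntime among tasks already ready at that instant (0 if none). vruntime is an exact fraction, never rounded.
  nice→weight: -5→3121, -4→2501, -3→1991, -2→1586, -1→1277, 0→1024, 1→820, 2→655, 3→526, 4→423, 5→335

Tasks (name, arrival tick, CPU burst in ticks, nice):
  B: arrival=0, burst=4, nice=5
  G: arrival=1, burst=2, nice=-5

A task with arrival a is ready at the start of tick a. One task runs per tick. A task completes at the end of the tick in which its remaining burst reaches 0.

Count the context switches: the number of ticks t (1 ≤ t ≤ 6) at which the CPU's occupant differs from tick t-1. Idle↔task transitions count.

context switches = 3

t=0: vr[B=0] → run B
t=1: vr[B=1024/335 G=1024/335] → run B
t=2: vr[B=2048/335 G=1024/335] → run G
t=3: vr[B=2048/335 G=3538944/1045535] → run G
t=4: vr[B=2048/335] → run B
t=5: vr[B=3072/335] → run B
t=6: (idle)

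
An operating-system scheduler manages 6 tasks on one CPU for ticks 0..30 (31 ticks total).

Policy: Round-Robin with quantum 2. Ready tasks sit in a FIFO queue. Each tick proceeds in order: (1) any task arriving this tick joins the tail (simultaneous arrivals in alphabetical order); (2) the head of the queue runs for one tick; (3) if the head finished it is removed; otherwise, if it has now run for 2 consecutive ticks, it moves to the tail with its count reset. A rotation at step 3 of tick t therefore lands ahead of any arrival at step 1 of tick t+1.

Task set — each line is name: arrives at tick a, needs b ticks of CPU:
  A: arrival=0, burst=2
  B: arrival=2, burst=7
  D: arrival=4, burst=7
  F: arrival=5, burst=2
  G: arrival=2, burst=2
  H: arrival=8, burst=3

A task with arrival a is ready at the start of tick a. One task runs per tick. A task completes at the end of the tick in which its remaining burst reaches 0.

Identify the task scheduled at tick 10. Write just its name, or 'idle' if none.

running at tick 10 = F

t=0: queue=[A] q_used=0 → run A
t=1: queue=[A] q_used=1 → run A
t=2: queue=[B,G] q_used=0 → run B
t=3: queue=[B,G] q_used=1 → run B
t=4: queue=[G,B,D] q_used=0 → run G
t=5: queue=[G,B,D,F] q_used=1 → run G
t=6: queue=[B,D,F] q_used=0 → run B
t=7: queue=[B,D,F] q_used=1 → run B
t=8: queue=[D,F,B,H] q_used=0 → run D
t=9: queue=[D,F,B,H] q_used=1 → run D
t=10: queue=[F,B,H,D] q_used=0 → run F
t=11: queue=[F,B,H,D] q_used=1 → run F
t=12: queue=[B,H,D] q_used=0 → run B
t=13: queue=[B,H,D] q_used=1 → run B
t=14: queue=[H,D,B] q_used=0 → run H
t=15: queue=[H,D,B] q_used=1 → run H
t=16: queue=[D,B,H] q_used=0 → run D
t=17: queue=[D,B,H] q_used=1 → run D
t=18: queue=[B,H,D] q_used=0 → run B
t=19: queue=[H,D] q_used=0 → run H
t=20: queue=[D] q_used=0 → run D
t=21: queue=[D] q_used=1 → run D
t=22: queue=[D] q_used=0 → run D
t=23: (idle)
t=24: (idle)
t=25: (idle)
t=26: (idle)
t=27: (idle)
t=28: (idle)
t=29: (idle)
t=30: (idle)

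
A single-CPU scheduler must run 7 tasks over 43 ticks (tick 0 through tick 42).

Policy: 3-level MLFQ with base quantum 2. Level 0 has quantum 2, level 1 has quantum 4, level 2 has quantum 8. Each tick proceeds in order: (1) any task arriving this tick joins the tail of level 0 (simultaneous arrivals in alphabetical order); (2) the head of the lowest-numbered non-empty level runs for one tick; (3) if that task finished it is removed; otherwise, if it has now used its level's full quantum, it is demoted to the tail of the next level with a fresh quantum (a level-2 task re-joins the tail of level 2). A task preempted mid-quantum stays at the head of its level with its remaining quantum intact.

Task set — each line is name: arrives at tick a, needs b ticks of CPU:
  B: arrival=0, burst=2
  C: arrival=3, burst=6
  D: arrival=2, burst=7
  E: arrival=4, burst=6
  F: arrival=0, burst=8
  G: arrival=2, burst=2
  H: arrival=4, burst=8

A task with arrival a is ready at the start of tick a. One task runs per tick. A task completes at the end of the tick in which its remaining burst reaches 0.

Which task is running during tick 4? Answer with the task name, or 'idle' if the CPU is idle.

running at tick 4 = D

t=0: L0/L1/L2 = BF/-/- → run B
t=1: L0/L1/L2 = BF/-/- → run B
t=2: L0/L1/L2 = FDG/-/- → run F
t=3: L0/L1/L2 = FDGC/-/- → run F
t=4: L0/L1/L2 = DGCEH/F/- → run D
t=5: L0/L1/L2 = DGCEH/F/- → run D
t=6: L0/L1/L2 = GCEH/FD/- → run G
t=7: L0/L1/L2 = GCEH/FD/- → run G
t=8: L0/L1/L2 = CEH/FD/- → run C
t=9: L0/L1/L2 = CEH/FD/- → run C
t=10: L0/L1/L2 = EH/FDC/- → run E
t=11: L0/L1/L2 = EH/FDC/- → run E
t=12: L0/L1/L2 = H/FDCE/- → run H
t=13: L0/L1/L2 = H/FDCE/- → run H
t=14: L0/L1/L2 = -/FDCEH/- → run F
t=15: L0/L1/L2 = -/FDCEH/- → run F
t=16: L0/L1/L2 = -/FDCEH/- → run F
t=17: L0/L1/L2 = -/FDCEH/- → run F
t=18: L0/L1/L2 = -/DCEH/F → run D
t=19: L0/L1/L2 = -/DCEH/F → run D
t=20: L0/L1/L2 = -/DCEH/F → run D
t=21: L0/L1/L2 = -/DCEH/F → run D
t=22: L0/L1/L2 = -/CEH/FD → run C
t=23: L0/L1/L2 = -/CEH/FD → run C
t=24: L0/L1/L2 = -/CEH/FD → run C
t=25: L0/L1/L2 = -/CEH/FD → run C
t=26: L0/L1/L2 = -/EH/FD → run E
t=27: L0/L1/L2 = -/EH/FD → run E
t=28: L0/L1/L2 = -/EH/FD → run E
t=29: L0/L1/L2 = -/EH/FD → run E
t=30: L0/L1/L2 = -/H/FD → run H
t=31: L0/L1/L2 = -/H/FD → run H
t=32: L0/L1/L2 = -/H/FD → run H
t=33: L0/L1/L2 = -/H/FD → run H
t=34: L0/L1/L2 = -/-/FDH → run F
t=35: L0/L1/L2 = -/-/FDH → run F
t=36: L0/L1/L2 = -/-/DH → run D
t=37: L0/L1/L2 = -/-/H → run H
t=38: L0/L1/L2 = -/-/H → run H
t=39: (idle)
t=40: (idle)
t=41: (idle)
t=42: (idle)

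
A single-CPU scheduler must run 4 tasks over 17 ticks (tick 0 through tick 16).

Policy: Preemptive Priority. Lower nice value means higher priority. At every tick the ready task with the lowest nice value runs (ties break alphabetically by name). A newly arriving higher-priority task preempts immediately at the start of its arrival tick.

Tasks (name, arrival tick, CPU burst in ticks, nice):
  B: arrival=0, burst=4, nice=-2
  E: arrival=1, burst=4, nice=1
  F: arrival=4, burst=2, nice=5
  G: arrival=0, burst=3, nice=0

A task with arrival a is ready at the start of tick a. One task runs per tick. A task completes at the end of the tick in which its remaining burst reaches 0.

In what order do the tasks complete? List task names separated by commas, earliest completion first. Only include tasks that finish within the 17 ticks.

t=0: ready={B,G} → run B
t=1: ready={B,E,G} → run B
t=2: ready={B,E,G} → run B
t=3: ready={B,E,G} → run B
t=4: ready={E,F,G} → run G
t=5: ready={E,F,G} → run G
t=6: ready={E,F,G} → run G
t=7: ready={E,F} → run E
t=8: ready={E,F} → run E
t=9: ready={E,F} → run E
t=10: ready={E,F} → run E
t=11: ready={F} → run F
t=12: ready={F} → run F
t=13: (idle)
t=14: (idle)
t=15: (idle)
t=16: (idle)

completion order = B, G, E, F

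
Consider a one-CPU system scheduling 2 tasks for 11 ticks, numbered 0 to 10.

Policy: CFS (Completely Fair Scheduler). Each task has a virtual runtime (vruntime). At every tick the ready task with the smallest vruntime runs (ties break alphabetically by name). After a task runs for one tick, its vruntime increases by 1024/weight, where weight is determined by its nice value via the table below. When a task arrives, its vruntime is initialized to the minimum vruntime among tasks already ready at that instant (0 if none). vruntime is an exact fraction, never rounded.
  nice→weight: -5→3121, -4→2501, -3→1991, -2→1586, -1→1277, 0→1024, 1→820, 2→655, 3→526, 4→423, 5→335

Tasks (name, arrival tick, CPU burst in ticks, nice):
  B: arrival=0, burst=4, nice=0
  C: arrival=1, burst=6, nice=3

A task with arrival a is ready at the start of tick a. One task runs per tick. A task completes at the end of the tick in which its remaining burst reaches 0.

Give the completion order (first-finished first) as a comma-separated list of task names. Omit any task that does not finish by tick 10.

t=0: vr[B=0] → run B
t=1: vr[B=1 C=1] → run B
t=2: vr[B=2 C=1] → run C
t=3: vr[B=2 C=775/263] → run B
t=4: vr[B=3 C=775/263] → run C
t=5: vr[B=3 C=1287/263] → run B
t=6: vr[C=1287/263] → run C
t=7: vr[C=1799/263] → run C
t=8: vr[C=2311/263] → run C
t=9: vr[C=2823/263] → run C
t=10: (idle)

completion order = B, C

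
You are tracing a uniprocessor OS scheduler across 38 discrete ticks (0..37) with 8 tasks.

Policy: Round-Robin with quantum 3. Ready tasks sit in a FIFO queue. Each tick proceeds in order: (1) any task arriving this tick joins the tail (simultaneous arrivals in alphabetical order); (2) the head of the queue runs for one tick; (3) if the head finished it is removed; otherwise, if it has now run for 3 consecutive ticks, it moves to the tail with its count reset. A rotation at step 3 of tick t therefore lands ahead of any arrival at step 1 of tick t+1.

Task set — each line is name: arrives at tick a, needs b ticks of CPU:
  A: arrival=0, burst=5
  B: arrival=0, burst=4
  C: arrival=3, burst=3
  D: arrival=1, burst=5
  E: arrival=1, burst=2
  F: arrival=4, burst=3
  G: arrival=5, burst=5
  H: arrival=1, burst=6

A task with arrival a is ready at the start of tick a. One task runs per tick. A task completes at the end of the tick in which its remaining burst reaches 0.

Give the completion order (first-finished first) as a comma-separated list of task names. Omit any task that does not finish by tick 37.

completion order = E, A, C, F, B, D, H, G

t=0: queue=[A,B] q_used=0 → run A
t=1: queue=[A,B,D,E,H] q_used=1 → run A
t=2: queue=[A,B,D,E,H] q_used=2 → run A
t=3: queue=[B,D,E,H,A,C] q_used=0 → run B
t=4: queue=[B,D,E,H,A,C,F] q_used=1 → run B
t=5: queue=[B,D,E,H,A,C,F,G] q_used=2 → run B
t=6: queue=[D,E,H,A,C,F,G,B] q_used=0 → run D
t=7: queue=[D,E,H,A,C,F,G,B] q_used=1 → run D
t=8: queue=[D,E,H,A,C,F,G,B] q_used=2 → run D
t=9: queue=[E,H,A,C,F,G,B,D] q_used=0 → run E
t=10: queue=[E,H,A,C,F,G,B,D] q_used=1 → run E
t=11: queue=[H,A,C,F,G,B,D] q_used=0 → run H
t=12: queue=[H,A,C,F,G,B,D] q_used=1 → run H
t=13: queue=[H,A,C,F,G,B,D] q_used=2 → run H
t=14: queue=[A,C,F,G,B,D,H] q_used=0 → run A
t=15: queue=[A,C,F,G,B,D,H] q_used=1 → run A
t=16: queue=[C,F,G,B,D,H] q_used=0 → run C
t=17: queue=[C,F,G,B,D,H] q_used=1 → run C
t=18: queue=[C,F,G,B,D,H] q_used=2 → run C
t=19: queue=[F,G,B,D,H] q_used=0 → run F
t=20: queue=[F,G,B,D,H] q_used=1 → run F
t=21: queue=[F,G,B,D,H] q_used=2 → run F
t=22: queue=[G,B,D,H] q_used=0 → run G
t=23: queue=[G,B,D,H] q_used=1 → run G
t=24: queue=[G,B,D,H] q_used=2 → run G
t=25: queue=[B,D,H,G] q_used=0 → run B
t=26: queue=[D,H,G] q_used=0 → run D
t=27: queue=[D,H,G] q_used=1 → run D
t=28: queue=[H,G] q_used=0 → run H
t=29: queue=[H,G] q_used=1 → run H
t=30: queue=[H,G] q_used=2 → run H
t=31: queue=[G] q_used=0 → run G
t=32: queue=[G] q_used=1 → run G
t=33: (idle)
t=34: (idle)
t=35: (idle)
t=36: (idle)
t=37: (idle)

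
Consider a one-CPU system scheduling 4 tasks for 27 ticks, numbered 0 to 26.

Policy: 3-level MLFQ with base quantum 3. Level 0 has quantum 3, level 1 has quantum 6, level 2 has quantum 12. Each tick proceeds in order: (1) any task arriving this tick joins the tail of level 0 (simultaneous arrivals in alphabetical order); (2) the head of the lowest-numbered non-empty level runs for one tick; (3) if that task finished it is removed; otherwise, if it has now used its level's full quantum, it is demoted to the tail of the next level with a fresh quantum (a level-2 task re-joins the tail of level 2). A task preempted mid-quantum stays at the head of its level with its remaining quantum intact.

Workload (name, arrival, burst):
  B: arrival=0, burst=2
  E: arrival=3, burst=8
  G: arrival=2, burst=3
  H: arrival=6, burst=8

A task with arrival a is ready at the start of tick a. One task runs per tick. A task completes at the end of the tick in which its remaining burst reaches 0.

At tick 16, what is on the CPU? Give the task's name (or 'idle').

t=0: L0/L1/L2 = B/-/- → run B
t=1: L0/L1/L2 = B/-/- → run B
t=2: L0/L1/L2 = G/-/- → run G
t=3: L0/L1/L2 = GE/-/- → run G
t=4: L0/L1/L2 = GE/-/- → run G
t=5: L0/L1/L2 = E/-/- → run E
t=6: L0/L1/L2 = EH/-/- → run E
t=7: L0/L1/L2 = EH/-/- → run E
t=8: L0/L1/L2 = H/E/- → run H
t=9: L0/L1/L2 = H/E/- → run H
t=10: L0/L1/L2 = H/E/- → run H
t=11: L0/L1/L2 = -/EH/- → run E
t=12: L0/L1/L2 = -/EH/- → run E
t=13: L0/L1/L2 = -/EH/- → run E
t=14: L0/L1/L2 = -/EH/- → run E
t=15: L0/L1/L2 = -/EH/- → run E
t=16: L0/L1/L2 = -/H/- → run H
t=17: L0/L1/L2 = -/H/- → run H
t=18: L0/L1/L2 = -/H/- → run H
t=19: L0/L1/L2 = -/H/- → run H
t=20: L0/L1/L2 = -/H/- → run H
t=21: (idle)
t=22: (idle)
t=23: (idle)
t=24: (idle)
t=25: (idle)
t=26: (idle)

running at tick 16 = H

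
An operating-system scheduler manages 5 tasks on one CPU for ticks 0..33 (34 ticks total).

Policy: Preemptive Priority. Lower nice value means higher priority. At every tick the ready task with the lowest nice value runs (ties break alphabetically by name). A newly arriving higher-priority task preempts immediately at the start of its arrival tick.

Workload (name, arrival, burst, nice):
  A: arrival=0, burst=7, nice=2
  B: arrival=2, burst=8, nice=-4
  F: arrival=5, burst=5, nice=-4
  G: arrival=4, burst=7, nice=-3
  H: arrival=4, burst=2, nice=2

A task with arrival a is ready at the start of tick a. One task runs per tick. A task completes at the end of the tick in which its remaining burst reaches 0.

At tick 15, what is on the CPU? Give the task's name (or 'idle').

running at tick 15 = G

t=0: ready={A} → run A
t=1: ready={A} → run A
t=2: ready={A,B} → run B
t=3: ready={A,B} → run B
t=4: ready={A,B,G,H} → run B
t=5: ready={A,B,F,G,H} → run B
t=6: ready={A,B,F,G,H} → run B
t=7: ready={A,B,F,G,H} → run B
t=8: ready={A,B,F,G,H} → run B
t=9: ready={A,B,F,G,H} → run B
t=10: ready={A,F,G,H} → run F
t=11: ready={A,F,G,H} → run F
t=12: ready={A,F,G,H} → run F
t=13: ready={A,F,G,H} → run F
t=14: ready={A,F,G,H} → run F
t=15: ready={A,G,H} → run G
t=16: ready={A,G,H} → run G
t=17: ready={A,G,H} → run G
t=18: ready={A,G,H} → run G
t=19: ready={A,G,H} → run G
t=20: ready={A,G,H} → run G
t=21: ready={A,G,H} → run G
t=22: ready={A,H} → run A
t=23: ready={A,H} → run A
t=24: ready={A,H} → run A
t=25: ready={A,H} → run A
t=26: ready={A,H} → run A
t=27: ready={H} → run H
t=28: ready={H} → run H
t=29: (idle)
t=30: (idle)
t=31: (idle)
t=32: (idle)
t=33: (idle)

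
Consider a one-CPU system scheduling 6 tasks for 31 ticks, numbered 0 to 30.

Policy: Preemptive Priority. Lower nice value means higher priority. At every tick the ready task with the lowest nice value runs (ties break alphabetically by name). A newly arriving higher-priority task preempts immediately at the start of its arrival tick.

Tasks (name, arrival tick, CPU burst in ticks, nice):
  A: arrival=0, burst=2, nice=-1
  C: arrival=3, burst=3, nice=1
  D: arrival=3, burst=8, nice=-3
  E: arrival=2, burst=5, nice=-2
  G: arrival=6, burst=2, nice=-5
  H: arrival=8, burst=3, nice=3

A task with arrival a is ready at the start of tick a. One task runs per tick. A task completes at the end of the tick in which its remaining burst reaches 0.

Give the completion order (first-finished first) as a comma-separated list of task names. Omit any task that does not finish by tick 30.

completion order = A, G, D, E, C, H

t=0: ready={A} → run A
t=1: ready={A} → run A
t=2: ready={E} → run E
t=3: ready={C,D,E} → run D
t=4: ready={C,D,E} → run D
t=5: ready={C,D,E} → run D
t=6: ready={C,D,E,G} → run G
t=7: ready={C,D,E,G} → run G
t=8: ready={C,D,E,H} → run D
t=9: ready={C,D,E,H} → run D
t=10: ready={C,D,E,H} → run D
t=11: ready={C,D,E,H} → run D
t=12: ready={C,D,E,H} → run D
t=13: ready={C,E,H} → run E
t=14: ready={C,E,H} → run E
t=15: ready={C,E,H} → run E
t=16: ready={C,E,H} → run E
t=17: ready={C,H} → run C
t=18: ready={C,H} → run C
t=19: ready={C,H} → run C
t=20: ready={H} → run H
t=21: ready={H} → run H
t=22: ready={H} → run H
t=23: (idle)
t=24: (idle)
t=25: (idle)
t=26: (idle)
t=27: (idle)
t=28: (idle)
t=29: (idle)
t=30: (idle)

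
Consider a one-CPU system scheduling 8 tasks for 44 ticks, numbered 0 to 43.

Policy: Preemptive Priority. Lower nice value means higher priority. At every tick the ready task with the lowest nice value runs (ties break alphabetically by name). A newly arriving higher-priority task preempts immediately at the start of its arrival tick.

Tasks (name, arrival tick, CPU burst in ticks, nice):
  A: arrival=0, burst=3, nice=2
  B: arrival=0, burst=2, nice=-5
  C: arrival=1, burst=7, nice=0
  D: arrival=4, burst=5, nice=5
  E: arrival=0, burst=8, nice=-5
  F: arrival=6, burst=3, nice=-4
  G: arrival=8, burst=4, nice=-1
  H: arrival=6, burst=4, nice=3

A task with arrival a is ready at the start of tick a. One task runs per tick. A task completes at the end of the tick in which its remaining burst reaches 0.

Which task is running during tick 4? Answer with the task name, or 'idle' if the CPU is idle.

running at tick 4 = E

t=0: ready={A,B,E} → run B
t=1: ready={A,B,C,E} → run B
t=2: ready={A,C,E} → run E
t=3: ready={A,C,E} → run E
t=4: ready={A,C,D,E} → run E
t=5: ready={A,C,D,E} → run E
t=6: ready={A,C,D,E,F,H} → run E
t=7: ready={A,C,D,E,F,H} → run E
t=8: ready={A,C,D,E,F,G,H} → run E
t=9: ready={A,C,D,E,F,G,H} → run E
t=10: ready={A,C,D,F,G,H} → run F
t=11: ready={A,C,D,F,G,H} → run F
t=12: ready={A,C,D,F,G,H} → run F
t=13: ready={A,C,D,G,H} → run G
t=14: ready={A,C,D,G,H} → run G
t=15: ready={A,C,D,G,H} → run G
t=16: ready={A,C,D,G,H} → run G
t=17: ready={A,C,D,H} → run C
t=18: ready={A,C,D,H} → run C
t=19: ready={A,C,D,H} → run C
t=20: ready={A,C,D,H} → run C
t=21: ready={A,C,D,H} → run C
t=22: ready={A,C,D,H} → run C
t=23: ready={A,C,D,H} → run C
t=24: ready={A,D,H} → run A
t=25: ready={A,D,H} → run A
t=26: ready={A,D,H} → run A
t=27: ready={D,H} → run H
t=28: ready={D,H} → run H
t=29: ready={D,H} → run H
t=30: ready={D,H} → run H
t=31: ready={D} → run D
t=32: ready={D} → run D
t=33: ready={D} → run D
t=34: ready={D} → run D
t=35: ready={D} → run D
t=36: (idle)
t=37: (idle)
t=38: (idle)
t=39: (idle)
t=40: (idle)
t=41: (idle)
t=42: (idle)
t=43: (idle)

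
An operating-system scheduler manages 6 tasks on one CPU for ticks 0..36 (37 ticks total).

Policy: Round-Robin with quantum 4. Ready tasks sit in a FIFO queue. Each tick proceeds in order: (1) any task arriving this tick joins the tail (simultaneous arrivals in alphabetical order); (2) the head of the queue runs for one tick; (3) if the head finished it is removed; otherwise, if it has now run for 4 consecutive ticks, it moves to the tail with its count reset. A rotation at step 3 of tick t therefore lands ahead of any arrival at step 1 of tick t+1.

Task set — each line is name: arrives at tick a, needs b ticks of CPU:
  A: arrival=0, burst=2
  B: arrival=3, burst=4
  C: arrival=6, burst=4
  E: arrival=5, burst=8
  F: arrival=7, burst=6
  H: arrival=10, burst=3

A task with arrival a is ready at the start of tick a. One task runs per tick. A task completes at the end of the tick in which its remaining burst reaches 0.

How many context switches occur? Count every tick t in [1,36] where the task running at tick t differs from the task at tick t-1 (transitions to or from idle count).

context switches = 9

t=0: queue=[A] q_used=0 → run A
t=1: queue=[A] q_used=1 → run A
t=2: (idle)
t=3: queue=[B] q_used=0 → run B
t=4: queue=[B] q_used=1 → run B
t=5: queue=[B,E] q_used=2 → run B
t=6: queue=[B,E,C] q_used=3 → run B
t=7: queue=[E,C,F] q_used=0 → run E
t=8: queue=[E,C,F] q_used=1 → run E
t=9: queue=[E,C,F] q_used=2 → run E
t=10: queue=[E,C,F,H] q_used=3 → run E
t=11: queue=[C,F,H,E] q_used=0 → run C
t=12: queue=[C,F,H,E] q_used=1 → run C
t=13: queue=[C,F,H,E] q_used=2 → run C
t=14: queue=[C,F,H,E] q_used=3 → run C
t=15: queue=[F,H,E] q_used=0 → run F
t=16: queue=[F,H,E] q_used=1 → run F
t=17: queue=[F,H,E] q_used=2 → run F
t=18: queue=[F,H,E] q_used=3 → run F
t=19: queue=[H,E,F] q_used=0 → run H
t=20: queue=[H,E,F] q_used=1 → run H
t=21: queue=[H,E,F] q_used=2 → run H
t=22: queue=[E,F] q_used=0 → run E
t=23: queue=[E,F] q_used=1 → run E
t=24: queue=[E,F] q_used=2 → run E
t=25: queue=[E,F] q_used=3 → run E
t=26: queue=[F] q_used=0 → run F
t=27: queue=[F] q_used=1 → run F
t=28: (idle)
t=29: (idle)
t=30: (idle)
t=31: (idle)
t=32: (idle)
t=33: (idle)
t=34: (idle)
t=35: (idle)
t=36: (idle)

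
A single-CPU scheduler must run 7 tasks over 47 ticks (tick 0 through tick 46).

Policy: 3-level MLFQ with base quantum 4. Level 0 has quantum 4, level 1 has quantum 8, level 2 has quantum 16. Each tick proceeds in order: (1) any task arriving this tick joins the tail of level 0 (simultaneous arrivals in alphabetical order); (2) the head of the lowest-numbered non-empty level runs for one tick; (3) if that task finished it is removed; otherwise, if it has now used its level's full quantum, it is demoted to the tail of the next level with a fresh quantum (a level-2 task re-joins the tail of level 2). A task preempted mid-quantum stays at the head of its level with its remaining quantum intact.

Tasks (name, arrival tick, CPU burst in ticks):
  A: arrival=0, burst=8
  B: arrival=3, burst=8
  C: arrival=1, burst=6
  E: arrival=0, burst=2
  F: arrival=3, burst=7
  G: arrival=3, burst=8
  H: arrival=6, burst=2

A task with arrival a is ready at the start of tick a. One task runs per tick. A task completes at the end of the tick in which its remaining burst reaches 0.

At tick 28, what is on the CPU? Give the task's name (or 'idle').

running at tick 28 = C

t=0: L0/L1/L2 = AE/-/- → run A
t=1: L0/L1/L2 = AEC/-/- → run A
t=2: L0/L1/L2 = AEC/-/- → run A
t=3: L0/L1/L2 = AECBFG/-/- → run A
t=4: L0/L1/L2 = ECBFG/A/- → run E
t=5: L0/L1/L2 = ECBFG/A/- → run E
t=6: L0/L1/L2 = CBFGH/A/- → run C
t=7: L0/L1/L2 = CBFGH/A/- → run C
t=8: L0/L1/L2 = CBFGH/A/- → run C
t=9: L0/L1/L2 = CBFGH/A/- → run C
t=10: L0/L1/L2 = BFGH/AC/- → run B
t=11: L0/L1/L2 = BFGH/AC/- → run B
t=12: L0/L1/L2 = BFGH/AC/- → run B
t=13: L0/L1/L2 = BFGH/AC/- → run B
t=14: L0/L1/L2 = FGH/ACB/- → run F
t=15: L0/L1/L2 = FGH/ACB/- → run F
t=16: L0/L1/L2 = FGH/ACB/- → run F
t=17: L0/L1/L2 = FGH/ACB/- → run F
t=18: L0/L1/L2 = GH/ACBF/- → run G
t=19: L0/L1/L2 = GH/ACBF/- → run G
t=20: L0/L1/L2 = GH/ACBF/- → run G
t=21: L0/L1/L2 = GH/ACBF/- → run G
t=22: L0/L1/L2 = H/ACBFG/- → run H
t=23: L0/L1/L2 = H/ACBFG/- → run H
t=24: L0/L1/L2 = -/ACBFG/- → run A
t=25: L0/L1/L2 = -/ACBFG/- → run A
t=26: L0/L1/L2 = -/ACBFG/- → run A
t=27: L0/L1/L2 = -/ACBFG/- → run A
t=28: L0/L1/L2 = -/CBFG/- → run C
t=29: L0/L1/L2 = -/CBFG/- → run C
t=30: L0/L1/L2 = -/BFG/- → run B
t=31: L0/L1/L2 = -/BFG/- → run B
t=32: L0/L1/L2 = -/BFG/- → run B
t=33: L0/L1/L2 = -/BFG/- → run B
t=34: L0/L1/L2 = -/FG/- → run F
t=35: L0/L1/L2 = -/FG/- → run F
t=36: L0/L1/L2 = -/FG/- → run F
t=37: L0/L1/L2 = -/G/- → run G
t=38: L0/L1/L2 = -/G/- → run G
t=39: L0/L1/L2 = -/G/- → run G
t=40: L0/L1/L2 = -/G/- → run G
t=41: (idle)
t=42: (idle)
t=43: (idle)
t=44: (idle)
t=45: (idle)
t=46: (idle)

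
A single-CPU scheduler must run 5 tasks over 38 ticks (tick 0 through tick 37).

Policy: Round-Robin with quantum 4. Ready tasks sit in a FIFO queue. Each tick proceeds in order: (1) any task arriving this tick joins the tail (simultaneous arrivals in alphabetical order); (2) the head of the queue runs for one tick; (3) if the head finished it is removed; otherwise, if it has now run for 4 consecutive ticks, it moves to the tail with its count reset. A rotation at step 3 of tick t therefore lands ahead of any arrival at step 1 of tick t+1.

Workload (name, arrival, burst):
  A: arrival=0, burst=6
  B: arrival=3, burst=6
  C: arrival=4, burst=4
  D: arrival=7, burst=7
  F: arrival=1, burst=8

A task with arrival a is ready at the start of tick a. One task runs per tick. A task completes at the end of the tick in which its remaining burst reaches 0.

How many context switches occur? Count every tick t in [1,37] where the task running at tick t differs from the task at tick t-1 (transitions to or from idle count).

context switches = 9

t=0: queue=[A] q_used=0 → run A
t=1: queue=[A,F] q_used=1 → run A
t=2: queue=[A,F] q_used=2 → run A
t=3: queue=[A,F,B] q_used=3 → run A
t=4: queue=[F,B,A,C] q_used=0 → run F
t=5: queue=[F,B,A,C] q_used=1 → run F
t=6: queue=[F,B,A,C] q_used=2 → run F
t=7: queue=[F,B,A,C,D] q_used=3 → run F
t=8: queue=[B,A,C,D,F] q_used=0 → run B
t=9: queue=[B,A,C,D,F] q_used=1 → run B
t=10: queue=[B,A,C,D,F] q_used=2 → run B
t=11: queue=[B,A,C,D,F] q_used=3 → run B
t=12: queue=[A,C,D,F,B] q_used=0 → run A
t=13: queue=[A,C,D,F,B] q_used=1 → run A
t=14: queue=[C,D,F,B] q_used=0 → run C
t=15: queue=[C,D,F,B] q_used=1 → run C
t=16: queue=[C,D,F,B] q_used=2 → run C
t=17: queue=[C,D,F,B] q_used=3 → run C
t=18: queue=[D,F,B] q_used=0 → run D
t=19: queue=[D,F,B] q_used=1 → run D
t=20: queue=[D,F,B] q_used=2 → run D
t=21: queue=[D,F,B] q_used=3 → run D
t=22: queue=[F,B,D] q_used=0 → run F
t=23: queue=[F,B,D] q_used=1 → run F
t=24: queue=[F,B,D] q_used=2 → run F
t=25: queue=[F,B,D] q_used=3 → run F
t=26: queue=[B,D] q_used=0 → run B
t=27: queue=[B,D] q_used=1 → run B
t=28: queue=[D] q_used=0 → run D
t=29: queue=[D] q_used=1 → run D
t=30: queue=[D] q_used=2 → run D
t=31: (idle)
t=32: (idle)
t=33: (idle)
t=34: (idle)
t=35: (idle)
t=36: (idle)
t=37: (idle)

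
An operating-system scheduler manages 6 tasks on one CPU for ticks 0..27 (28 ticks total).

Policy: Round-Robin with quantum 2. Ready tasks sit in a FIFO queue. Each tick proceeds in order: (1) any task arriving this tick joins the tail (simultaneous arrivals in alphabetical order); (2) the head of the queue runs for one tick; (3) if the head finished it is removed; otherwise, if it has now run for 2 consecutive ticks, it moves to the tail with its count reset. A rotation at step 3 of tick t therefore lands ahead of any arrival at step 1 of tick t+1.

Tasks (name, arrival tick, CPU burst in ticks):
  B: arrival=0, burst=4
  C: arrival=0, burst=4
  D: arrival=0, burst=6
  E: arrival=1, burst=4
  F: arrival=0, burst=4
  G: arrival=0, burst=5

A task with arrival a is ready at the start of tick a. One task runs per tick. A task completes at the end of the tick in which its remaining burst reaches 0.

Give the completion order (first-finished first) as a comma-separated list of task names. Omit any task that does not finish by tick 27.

completion order = B, C, F, E, D, G

t=0: queue=[B,C,D,F,G] q_used=0 → run B
t=1: queue=[B,C,D,F,G,E] q_used=1 → run B
t=2: queue=[C,D,F,G,E,B] q_used=0 → run C
t=3: queue=[C,D,F,G,E,B] q_used=1 → run C
t=4: queue=[D,F,G,E,B,C] q_used=0 → run D
t=5: queue=[D,F,G,E,B,C] q_used=1 → run D
t=6: queue=[F,G,E,B,C,D] q_used=0 → run F
t=7: queue=[F,G,E,B,C,D] q_used=1 → run F
t=8: queue=[G,E,B,C,D,F] q_used=0 → run G
t=9: queue=[G,E,B,C,D,F] q_used=1 → run G
t=10: queue=[E,B,C,D,F,G] q_used=0 → run E
t=11: queue=[E,B,C,D,F,G] q_used=1 → run E
t=12: queue=[B,C,D,F,G,E] q_used=0 → run B
t=13: queue=[B,C,D,F,G,E] q_used=1 → run B
t=14: queue=[C,D,F,G,E] q_used=0 → run C
t=15: queue=[C,D,F,G,E] q_used=1 → run C
t=16: queue=[D,F,G,E] q_used=0 → run D
t=17: queue=[D,F,G,E] q_used=1 → run D
t=18: queue=[F,G,E,D] q_used=0 → run F
t=19: queue=[F,G,E,D] q_used=1 → run F
t=20: queue=[G,E,D] q_used=0 → run G
t=21: queue=[G,E,D] q_used=1 → run G
t=22: queue=[E,D,G] q_used=0 → run E
t=23: queue=[E,D,G] q_used=1 → run E
t=24: queue=[D,G] q_used=0 → run D
t=25: queue=[D,G] q_used=1 → run D
t=26: queue=[G] q_used=0 → run G
t=27: (idle)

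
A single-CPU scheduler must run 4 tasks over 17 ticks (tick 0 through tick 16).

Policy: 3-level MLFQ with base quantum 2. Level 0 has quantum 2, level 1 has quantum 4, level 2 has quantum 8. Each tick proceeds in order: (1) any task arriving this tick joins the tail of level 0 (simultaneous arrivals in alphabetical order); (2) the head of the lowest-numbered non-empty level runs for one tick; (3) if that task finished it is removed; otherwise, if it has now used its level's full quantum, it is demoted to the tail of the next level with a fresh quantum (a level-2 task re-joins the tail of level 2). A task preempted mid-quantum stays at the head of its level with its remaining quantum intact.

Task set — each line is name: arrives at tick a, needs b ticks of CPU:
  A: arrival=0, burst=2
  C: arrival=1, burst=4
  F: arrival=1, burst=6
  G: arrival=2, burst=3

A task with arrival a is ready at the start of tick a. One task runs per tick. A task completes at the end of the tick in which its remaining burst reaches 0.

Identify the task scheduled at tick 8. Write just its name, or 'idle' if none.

t=0: L0/L1/L2 = A/-/- → run A
t=1: L0/L1/L2 = ACF/-/- → run A
t=2: L0/L1/L2 = CFG/-/- → run C
t=3: L0/L1/L2 = CFG/-/- → run C
t=4: L0/L1/L2 = FG/C/- → run F
t=5: L0/L1/L2 = FG/C/- → run F
t=6: L0/L1/L2 = G/CF/- → run G
t=7: L0/L1/L2 = G/CF/- → run G
t=8: L0/L1/L2 = -/CFG/- → run C
t=9: L0/L1/L2 = -/CFG/- → run C
t=10: L0/L1/L2 = -/FG/- → run F
t=11: L0/L1/L2 = -/FG/- → run F
t=12: L0/L1/L2 = -/FG/- → run F
t=13: L0/L1/L2 = -/FG/- → run F
t=14: L0/L1/L2 = -/G/- → run G
t=15: (idle)
t=16: (idle)

running at tick 8 = C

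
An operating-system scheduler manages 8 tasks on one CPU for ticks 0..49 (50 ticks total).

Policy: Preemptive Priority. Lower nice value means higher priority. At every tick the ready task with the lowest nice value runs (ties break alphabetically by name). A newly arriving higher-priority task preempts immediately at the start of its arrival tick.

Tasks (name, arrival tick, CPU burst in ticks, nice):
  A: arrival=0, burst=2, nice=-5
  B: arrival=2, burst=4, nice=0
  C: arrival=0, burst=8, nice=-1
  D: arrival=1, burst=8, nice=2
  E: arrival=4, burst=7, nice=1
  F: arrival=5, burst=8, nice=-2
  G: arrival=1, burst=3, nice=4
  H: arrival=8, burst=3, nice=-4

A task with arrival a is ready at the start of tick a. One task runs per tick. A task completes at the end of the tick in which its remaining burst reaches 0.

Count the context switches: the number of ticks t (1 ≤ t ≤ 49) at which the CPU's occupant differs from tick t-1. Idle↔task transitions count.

t=0: ready={A,C} → run A
t=1: ready={A,C,D,G} → run A
t=2: ready={B,C,D,G} → run C
t=3: ready={B,C,D,G} → run C
t=4: ready={B,C,D,E,G} → run C
t=5: ready={B,C,D,E,F,G} → run F
t=6: ready={B,C,D,E,F,G} → run F
t=7: ready={B,C,D,E,F,G} → run F
t=8: ready={B,C,D,E,F,G,H} → run H
t=9: ready={B,C,D,E,F,G,H} → run H
t=10: ready={B,C,D,E,F,G,H} → run H
t=11: ready={B,C,D,E,F,G} → run F
t=12: ready={B,C,D,E,F,G} → run F
t=13: ready={B,C,D,E,F,G} → run F
t=14: ready={B,C,D,E,F,G} → run F
t=15: ready={B,C,D,E,F,G} → run F
t=16: ready={B,C,D,E,G} → run C
t=17: ready={B,C,D,E,G} → run C
t=18: ready={B,C,D,E,G} → run C
t=19: ready={B,C,D,E,G} → run C
t=20: ready={B,C,D,E,G} → run C
t=21: ready={B,D,E,G} → run B
t=22: ready={B,D,E,G} → run B
t=23: ready={B,D,E,G} → run B
t=24: ready={B,D,E,G} → run B
t=25: ready={D,E,G} → run E
t=26: ready={D,E,G} → run E
t=27: ready={D,E,G} → run E
t=28: ready={D,E,G} → run E
t=29: ready={D,E,G} → run E
t=30: ready={D,E,G} → run E
t=31: ready={D,E,G} → run E
t=32: ready={D,G} → run D
t=33: ready={D,G} → run D
t=34: ready={D,G} → run D
t=35: ready={D,G} → run D
t=36: ready={D,G} → run D
t=37: ready={D,G} → run D
t=38: ready={D,G} → run D
t=39: ready={D,G} → run D
t=40: ready={G} → run G
t=41: ready={G} → run G
t=42: ready={G} → run G
t=43: (idle)
t=44: (idle)
t=45: (idle)
t=46: (idle)
t=47: (idle)
t=48: (idle)
t=49: (idle)

context switches = 10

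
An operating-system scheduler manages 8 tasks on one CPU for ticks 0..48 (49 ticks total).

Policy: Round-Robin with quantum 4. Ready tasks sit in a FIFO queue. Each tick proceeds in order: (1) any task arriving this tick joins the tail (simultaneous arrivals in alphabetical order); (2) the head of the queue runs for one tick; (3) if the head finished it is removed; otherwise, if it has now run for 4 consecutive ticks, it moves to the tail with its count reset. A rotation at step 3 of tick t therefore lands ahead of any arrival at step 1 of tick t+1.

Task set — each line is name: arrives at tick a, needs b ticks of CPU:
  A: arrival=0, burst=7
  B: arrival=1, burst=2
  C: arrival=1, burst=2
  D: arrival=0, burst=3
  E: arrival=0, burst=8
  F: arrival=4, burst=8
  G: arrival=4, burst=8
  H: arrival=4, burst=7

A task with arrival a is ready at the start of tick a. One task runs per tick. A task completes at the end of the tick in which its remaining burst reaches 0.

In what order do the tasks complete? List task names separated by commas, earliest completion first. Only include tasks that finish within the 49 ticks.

completion order = D, B, C, A, E, F, G, H

t=0: queue=[A,D,E] q_used=0 → run A
t=1: queue=[A,D,E,B,C] q_used=1 → run A
t=2: queue=[A,D,E,B,C] q_used=2 → run A
t=3: queue=[A,D,E,B,C] q_used=3 → run A
t=4: queue=[D,E,B,C,A,F,G,H] q_used=0 → run D
t=5: queue=[D,E,B,C,A,F,G,H] q_used=1 → run D
t=6: queue=[D,E,B,C,A,F,G,H] q_used=2 → run D
t=7: queue=[E,B,C,A,F,G,H] q_used=0 → run E
t=8: queue=[E,B,C,A,F,G,H] q_used=1 → run E
t=9: queue=[E,B,C,A,F,G,H] q_used=2 → run E
t=10: queue=[E,B,C,A,F,G,H] q_used=3 → run E
t=11: queue=[B,C,A,F,G,H,E] q_used=0 → run B
t=12: queue=[B,C,A,F,G,H,E] q_used=1 → run B
t=13: queue=[C,A,F,G,H,E] q_used=0 → run C
t=14: queue=[C,A,F,G,H,E] q_used=1 → run C
t=15: queue=[A,F,G,H,E] q_used=0 → run A
t=16: queue=[A,F,G,H,E] q_used=1 → run A
t=17: queue=[A,F,G,H,E] q_used=2 → run A
t=18: queue=[F,G,H,E] q_used=0 → run F
t=19: queue=[F,G,H,E] q_used=1 → run F
t=20: queue=[F,G,H,E] q_used=2 → run F
t=21: queue=[F,G,H,E] q_used=3 → run F
t=22: queue=[G,H,E,F] q_used=0 → run G
t=23: queue=[G,H,E,F] q_used=1 → run G
t=24: queue=[G,H,E,F] q_used=2 → run G
t=25: queue=[G,H,E,F] q_used=3 → run G
t=26: queue=[H,E,F,G] q_used=0 → run H
t=27: queue=[H,E,F,G] q_used=1 → run H
t=28: queue=[H,E,F,G] q_used=2 → run H
t=29: queue=[H,E,F,G] q_used=3 → run H
t=30: queue=[E,F,G,H] q_used=0 → run E
t=31: queue=[E,F,G,H] q_used=1 → run E
t=32: queue=[E,F,G,H] q_used=2 → run E
t=33: queue=[E,F,G,H] q_used=3 → run E
t=34: queue=[F,G,H] q_used=0 → run F
t=35: queue=[F,G,H] q_used=1 → run F
t=36: queue=[F,G,H] q_used=2 → run F
t=37: queue=[F,G,H] q_used=3 → run F
t=38: queue=[G,H] q_used=0 → run G
t=39: queue=[G,H] q_used=1 → run G
t=40: queue=[G,H] q_used=2 → run G
t=41: queue=[G,H] q_used=3 → run G
t=42: queue=[H] q_used=0 → run H
t=43: queue=[H] q_used=1 → run H
t=44: queue=[H] q_used=2 → run H
t=45: (idle)
t=46: (idle)
t=47: (idle)
t=48: (idle)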